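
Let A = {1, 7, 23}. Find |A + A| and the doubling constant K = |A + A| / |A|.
K = |A + A| / |A| = 6/3 = 2

Enumerate A + A = {a + b : a, b ∈ A}. With |A| = 3, there are |A|^2 = 9 ordered sum pairs; collecting distinct values, A + A = {2, 8, 14, 24, 30, 46}, so |A + A| = 6. Thus K = 6/3 = 2. For comparison, the minimum possible |A + A| over all 3-element sets is 2·3 − 1 = 5 (so min K = 5/3), attained only by arithmetic progressions.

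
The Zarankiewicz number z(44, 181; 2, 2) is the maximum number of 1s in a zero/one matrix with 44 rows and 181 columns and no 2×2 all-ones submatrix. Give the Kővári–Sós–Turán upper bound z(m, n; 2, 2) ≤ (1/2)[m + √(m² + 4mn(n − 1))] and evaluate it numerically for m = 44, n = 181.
z(44, 181; 2, 2) ≤ (1/2)[44 + √(44² + 4·44·181·180)] = (1/2)[44 + √5736016] = 1219.4991

Kővári–Sós–Turán: let r_1, ..., r_44 be the row sums and z = Σ r_i the total number of 1s. Each pair of columns can share at most one row with both entries 1 (else a 2×2 all-ones block appears), so Σ_i C(r_i, 2) ≤ C(181, 2) = 16290. By convexity Σ_i C(r_i, 2) ≥ 44·C(z/44, 2) = z(z − 44)/(2·44), giving z² − 44z − 44·181·180 ≤ 0 and hence z ≤ (1/2)[44 + √(1936 + 4·1433520)] = (1/2)[44 + √5736016] ≈ (1/2)(44 + 2394.9981) = 1219.4991.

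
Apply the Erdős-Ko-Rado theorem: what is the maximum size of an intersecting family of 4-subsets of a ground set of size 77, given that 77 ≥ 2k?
max |F| = C(76, 3) = 70300

Erdős-Ko-Rado (1961): when n ≥ 2k, max |F| = C(n−1, k−1). The bound is attained by the star {A : i ∈ A} for any fixed i ∈ [n]. Here C(77−1, 4−1) = C(76, 3) = 70300.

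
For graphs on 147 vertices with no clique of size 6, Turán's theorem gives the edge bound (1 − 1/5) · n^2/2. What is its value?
Turán density bound = (4/5) · 147^2/2 = 43218/5 ≈ 8643.6

Turán's theorem: ex(n, K_{r+1}) is achieved by the complete r-partite Turán graph T(n, r) with parts as balanced as possible, and is at most (1 − 1/r) · n^2/2. For r = 5, n = 147: the density bound is (4/5) · 21609/2 = 43218/5 ≈ 8643.6. The integer-valued extremum is e(T(147, 5)) = 8643, which is strictly less than the density bound 43218/5 since 5 ∤ 147 (the parts of T(147, 5) cannot all be equal).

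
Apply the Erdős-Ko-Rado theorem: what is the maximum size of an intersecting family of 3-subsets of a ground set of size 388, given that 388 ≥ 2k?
max |F| = C(387, 2) = 74691

Erdős-Ko-Rado (1961): when n ≥ 2k, max |F| = C(n−1, k−1). The bound is attained by the star {A : i ∈ A} for any fixed i ∈ [n]. Here C(388−1, 3−1) = C(387, 2) = 74691.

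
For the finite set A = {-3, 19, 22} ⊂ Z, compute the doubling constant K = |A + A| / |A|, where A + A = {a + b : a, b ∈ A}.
K = |A + A| / |A| = 6/3 = 2

Enumerate A + A = {a + b : a, b ∈ A}. With |A| = 3, there are |A|^2 = 9 ordered sum pairs; collecting distinct values, A + A = {-6, 16, 19, 38, 41, 44}, so |A + A| = 6. Thus K = 6/3 = 2. For comparison, the minimum possible |A + A| over all 3-element sets is 2·3 − 1 = 5 (so min K = 5/3), attained only by arithmetic progressions.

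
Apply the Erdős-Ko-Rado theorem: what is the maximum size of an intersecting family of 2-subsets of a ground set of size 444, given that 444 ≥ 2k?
max |F| = C(443, 1) = 443

Erdős-Ko-Rado (1961): when n ≥ 2k, max |F| = C(n−1, k−1). The bound is attained by the star {A : i ∈ A} for any fixed i ∈ [n]. Here C(444−1, 2−1) = C(443, 1) = 443.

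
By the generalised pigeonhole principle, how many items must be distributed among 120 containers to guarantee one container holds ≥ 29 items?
n = (29 − 1)·120 + 1 = 3361

By the generalised pigeonhole principle, to guarantee some box contains ≥ r objects we need more than (r − 1) · k objects total. Threshold: n = (r − 1) · k + 1. With r = 29 and k = 120: n = 28 · 120 + 1 = 3360 + 1 = 3361. For n = 3360 = 28 · 120, we can put exactly 28 objects in every box, avoiding 29 in any single one — so 3361 is tight.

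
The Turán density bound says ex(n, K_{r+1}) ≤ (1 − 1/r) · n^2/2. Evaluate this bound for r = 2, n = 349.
Turán density bound = (1/2) · 349^2/2 = 121801/4 ≈ 30450.25

Turán's theorem: ex(n, K_{r+1}) is achieved by the complete r-partite Turán graph T(n, r) with parts as balanced as possible, and is at most (1 − 1/r) · n^2/2. For r = 2, n = 349: the density bound is (1/2) · 121801/2 = 121801/4 ≈ 30450.25. The integer-valued extremum is e(T(349, 2)) = 30450, which is strictly less than the density bound 121801/4 since 2 ∤ 349 (the parts of T(349, 2) cannot all be equal).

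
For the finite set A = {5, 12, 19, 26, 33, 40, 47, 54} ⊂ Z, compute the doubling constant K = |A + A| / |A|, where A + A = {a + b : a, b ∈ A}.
K = |A + A| / |A| = 15/8

Enumerate A + A = {a + b : a, b ∈ A}. With |A| = 8, there are |A|^2 = 64 ordered sum pairs; collecting distinct values, A + A = {10, 17, 24, 31, 38, 45, 52, 59, 66, 73, 80, 87, 94, 101, 108}, so |A + A| = 15. Thus K = 15/8. Here |A + A| = 2|A| − 1 = 15, the minimum possible — so K = 15/8 is minimal, which holds iff A is an arithmetic progression.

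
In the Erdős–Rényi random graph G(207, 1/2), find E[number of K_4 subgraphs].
E[# K_4] = C(207, 4) · (1/2)^C(4, 2) = 74303685 / 2^6 = 1160995.078125

For each 4-subset S of vertices (there are C(207, 4) = 74303685 such S), let X_S = 1 if S induces a K_4 (all C(4, 2) = 6 edges present). Then P(X_S = 1) = (1/2)^6 = 1/64. By linearity of expectation, E[# K_4] = C(207, 4) · (1/2)^6 = 74303685 / 64 = 1160995.078125.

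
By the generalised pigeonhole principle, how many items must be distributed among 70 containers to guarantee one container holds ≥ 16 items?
n = (16 − 1)·70 + 1 = 1051

By the generalised pigeonhole principle, to guarantee some box contains ≥ r objects we need more than (r − 1) · k objects total. Threshold: n = (r − 1) · k + 1. With r = 16 and k = 70: n = 15 · 70 + 1 = 1050 + 1 = 1051. For n = 1050 = 15 · 70, we can put exactly 15 objects in every box, avoiding 16 in any single one — so 1051 is tight.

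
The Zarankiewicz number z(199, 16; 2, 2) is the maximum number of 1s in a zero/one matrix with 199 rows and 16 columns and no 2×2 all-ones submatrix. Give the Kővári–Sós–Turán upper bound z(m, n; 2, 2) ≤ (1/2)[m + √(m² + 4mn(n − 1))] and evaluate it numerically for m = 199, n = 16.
z(199, 16; 2, 2) ≤ (1/2)[199 + √(199² + 4·199·16·15)] = (1/2)[199 + √230641] = 339.6255

Kővári–Sós–Turán: let r_1, ..., r_199 be the row sums and z = Σ r_i the total number of 1s. Each pair of columns can share at most one row with both entries 1 (else a 2×2 all-ones block appears), so Σ_i C(r_i, 2) ≤ C(16, 2) = 120. By convexity Σ_i C(r_i, 2) ≥ 199·C(z/199, 2) = z(z − 199)/(2·199), giving z² − 199z − 199·16·15 ≤ 0 and hence z ≤ (1/2)[199 + √(39601 + 4·47760)] = (1/2)[199 + √230641] ≈ (1/2)(199 + 480.251) = 339.6255.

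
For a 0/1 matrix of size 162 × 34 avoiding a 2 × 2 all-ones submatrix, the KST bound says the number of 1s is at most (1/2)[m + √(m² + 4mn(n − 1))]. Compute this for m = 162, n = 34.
z(162, 34; 2, 2) ≤ (1/2)[162 + √(162² + 4·162·34·33)] = (1/2)[162 + √753300] = 514.9643

Kővári–Sós–Turán: let r_1, ..., r_162 be the row sums and z = Σ r_i the total number of 1s. Each pair of columns can share at most one row with both entries 1 (else a 2×2 all-ones block appears), so Σ_i C(r_i, 2) ≤ C(34, 2) = 561. By convexity Σ_i C(r_i, 2) ≥ 162·C(z/162, 2) = z(z − 162)/(2·162), giving z² − 162z − 162·34·33 ≤ 0 and hence z ≤ (1/2)[162 + √(26244 + 4·181764)] = (1/2)[162 + √753300] ≈ (1/2)(162 + 867.9286) = 514.9643.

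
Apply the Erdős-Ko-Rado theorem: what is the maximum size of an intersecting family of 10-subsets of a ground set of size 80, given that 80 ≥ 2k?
max |F| = C(79, 9) = 205811513765

The Erdős-Ko-Rado theorem states: for n ≥ 2k, an intersecting family of k-subsets of an n-element set has size at most C(n − 1, k − 1), with equality for 'star' families {A ⊆ [n] : |A| = k, i ∈ A} (fix an element i). For n = 80, k = 10: C(79, 9) = 205811513765.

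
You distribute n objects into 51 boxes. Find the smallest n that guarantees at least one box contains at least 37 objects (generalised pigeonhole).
n = (37 − 1)·51 + 1 = 1837

By the generalised pigeonhole principle, to guarantee some box contains ≥ r objects we need more than (r − 1) · k objects total. Threshold: n = (r − 1) · k + 1. With r = 37 and k = 51: n = 36 · 51 + 1 = 1836 + 1 = 1837. For n = 1836 = 36 · 51, we can put exactly 36 objects in every box, avoiding 37 in any single one — so 1837 is tight.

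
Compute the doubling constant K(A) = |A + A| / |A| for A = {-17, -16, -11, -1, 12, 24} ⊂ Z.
K = |A + A| / |A| = 21/6 = 7/2

Enumerate A + A = {a + b : a, b ∈ A}. With |A| = 6, there are |A|^2 = 36 ordered sum pairs; collecting distinct values, A + A = {-34, -33, -32, -28, -27, -22, -18, -17, -12, -5, -4, -2, 1, 7, 8, 11, 13, 23, 24, 36, 48}, so |A + A| = 21. Thus K = 21/6 = 7/2. For comparison, the minimum possible |A + A| over all 6-element sets is 2·6 − 1 = 11 (so min K = 11/6), attained only by arithmetic progressions.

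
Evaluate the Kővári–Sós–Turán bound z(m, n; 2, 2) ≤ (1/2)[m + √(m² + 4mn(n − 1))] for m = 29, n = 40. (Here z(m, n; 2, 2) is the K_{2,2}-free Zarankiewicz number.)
z(29, 40; 2, 2) ≤ (1/2)[29 + √(29² + 4·29·40·39)] = (1/2)[29 + √181801] = 227.6906

Kővári–Sós–Turán: let r_1, ..., r_29 be the row sums and z = Σ r_i the total number of 1s. Each pair of columns can share at most one row with both entries 1 (else a 2×2 all-ones block appears), so Σ_i C(r_i, 2) ≤ C(40, 2) = 780. By convexity Σ_i C(r_i, 2) ≥ 29·C(z/29, 2) = z(z − 29)/(2·29), giving z² − 29z − 29·40·39 ≤ 0 and hence z ≤ (1/2)[29 + √(841 + 4·45240)] = (1/2)[29 + √181801] ≈ (1/2)(29 + 426.3813) = 227.6906.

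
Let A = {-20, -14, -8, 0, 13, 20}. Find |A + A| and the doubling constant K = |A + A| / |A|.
K = |A + A| / |A| = 19/6

Enumerate A + A = {a + b : a, b ∈ A}. With |A| = 6, there are |A|^2 = 36 ordered sum pairs; collecting distinct values, A + A = {-40, -34, -28, -22, -20, -16, -14, -8, -7, -1, 0, 5, 6, 12, 13, 20, 26, 33, 40}, so |A + A| = 19. Thus K = 19/6. For comparison, the minimum possible |A + A| over all 6-element sets is 2·6 − 1 = 11 (so min K = 11/6), attained only by arithmetic progressions.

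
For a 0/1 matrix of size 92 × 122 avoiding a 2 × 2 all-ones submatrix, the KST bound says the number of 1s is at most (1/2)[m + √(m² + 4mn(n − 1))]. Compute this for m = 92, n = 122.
z(92, 122; 2, 2) ≤ (1/2)[92 + √(92² + 4·92·122·121)] = (1/2)[92 + √5440880] = 1212.2847

Kővári–Sós–Turán: let r_1, ..., r_92 be the row sums and z = Σ r_i the total number of 1s. Each pair of columns can share at most one row with both entries 1 (else a 2×2 all-ones block appears), so Σ_i C(r_i, 2) ≤ C(122, 2) = 7381. By convexity Σ_i C(r_i, 2) ≥ 92·C(z/92, 2) = z(z − 92)/(2·92), giving z² − 92z − 92·122·121 ≤ 0 and hence z ≤ (1/2)[92 + √(8464 + 4·1358104)] = (1/2)[92 + √5440880] ≈ (1/2)(92 + 2332.5694) = 1212.2847.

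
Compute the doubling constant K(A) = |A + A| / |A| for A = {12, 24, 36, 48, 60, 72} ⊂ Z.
K = |A + A| / |A| = 11/6

Enumerate A + A = {a + b : a, b ∈ A}. With |A| = 6, there are |A|^2 = 36 ordered sum pairs; collecting distinct values, A + A = {24, 36, 48, 60, 72, 84, 96, 108, 120, 132, 144}, so |A + A| = 11. Thus K = 11/6. Here |A + A| = 2|A| − 1 = 11, the minimum possible — so K = 11/6 is minimal, which holds iff A is an arithmetic progression.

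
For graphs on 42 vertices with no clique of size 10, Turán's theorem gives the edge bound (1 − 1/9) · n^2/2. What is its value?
Turán density bound = (8/9) · 42^2/2 = 784

Turán's theorem: ex(n, K_{r+1}) is achieved by the complete r-partite Turán graph T(n, r) with parts as balanced as possible, and is at most (1 − 1/r) · n^2/2. For r = 9, n = 42: the density bound is (8/9) · 1764/2 = 784. The integer-valued extremum is e(T(42, 9)) = 783, which is strictly less than the density bound 784 since 9 ∤ 42 (the parts of T(42, 9) cannot all be equal).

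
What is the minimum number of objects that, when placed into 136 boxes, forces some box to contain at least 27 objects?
n = (27 − 1)·136 + 1 = 3537

By the generalised pigeonhole principle, to guarantee some box contains ≥ r objects we need more than (r − 1) · k objects total. Threshold: n = (r − 1) · k + 1. With r = 27 and k = 136: n = 26 · 136 + 1 = 3536 + 1 = 3537. For n = 3536 = 26 · 136, we can put exactly 26 objects in every box, avoiding 27 in any single one — so 3537 is tight.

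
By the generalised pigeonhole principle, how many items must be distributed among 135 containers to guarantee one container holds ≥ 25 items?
n = (25 − 1)·135 + 1 = 3241

By the generalised pigeonhole principle, to guarantee some box contains ≥ r objects we need more than (r − 1) · k objects total. Threshold: n = (r − 1) · k + 1. With r = 25 and k = 135: n = 24 · 135 + 1 = 3240 + 1 = 3241. For n = 3240 = 24 · 135, we can put exactly 24 objects in every box, avoiding 25 in any single one — so 3241 is tight.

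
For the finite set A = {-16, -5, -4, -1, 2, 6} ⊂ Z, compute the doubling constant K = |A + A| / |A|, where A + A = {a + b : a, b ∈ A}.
K = |A + A| / |A| = 18/6 = 3

Enumerate A + A = {a + b : a, b ∈ A}. With |A| = 6, there are |A|^2 = 36 ordered sum pairs; collecting distinct values, A + A = {-32, -21, -20, -17, -14, -10, -9, -8, -6, -5, -3, -2, 1, 2, 4, 5, 8, 12}, so |A + A| = 18. Thus K = 18/6 = 3. For comparison, the minimum possible |A + A| over all 6-element sets is 2·6 − 1 = 11 (so min K = 11/6), attained only by arithmetic progressions.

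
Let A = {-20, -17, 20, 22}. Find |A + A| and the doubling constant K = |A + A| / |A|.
K = |A + A| / |A| = 10/4 = 5/2

Enumerate A + A = {a + b : a, b ∈ A}. With |A| = 4, there are |A|^2 = 16 ordered sum pairs; collecting distinct values, A + A = {-40, -37, -34, 0, 2, 3, 5, 40, 42, 44}, so |A + A| = 10. Thus K = 10/4 = 5/2. For comparison, the minimum possible |A + A| over all 4-element sets is 2·4 − 1 = 7 (so min K = 7/4), attained only by arithmetic progressions.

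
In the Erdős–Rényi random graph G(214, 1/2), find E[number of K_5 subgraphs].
E[# K_5] = C(214, 5) · (1/2)^C(5, 2) = 3568204542 / 2^10 = 1784102271/512 ≈ 3484574.748047

For each 5-subset S of vertices (there are C(214, 5) = 3568204542 such S), let X_S = 1 if S induces a K_5 (all C(5, 2) = 10 edges present). Then P(X_S = 1) = (1/2)^10 = 1/1024. By linearity of expectation, E[# K_5] = C(214, 5) · (1/2)^10 = 3568204542 / 1024 = 1784102271/512 ≈ 3484574.748047.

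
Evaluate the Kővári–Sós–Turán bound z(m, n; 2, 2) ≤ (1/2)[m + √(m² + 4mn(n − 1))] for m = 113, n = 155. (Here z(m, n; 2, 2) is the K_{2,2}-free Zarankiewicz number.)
z(113, 155; 2, 2) ≤ (1/2)[113 + √(113² + 4·113·155·154)] = (1/2)[113 + √10802009] = 1699.8205

Kővári–Sós–Turán: let r_1, ..., r_113 be the row sums and z = Σ r_i the total number of 1s. Each pair of columns can share at most one row with both entries 1 (else a 2×2 all-ones block appears), so Σ_i C(r_i, 2) ≤ C(155, 2) = 11935. By convexity Σ_i C(r_i, 2) ≥ 113·C(z/113, 2) = z(z − 113)/(2·113), giving z² − 113z − 113·155·154 ≤ 0 and hence z ≤ (1/2)[113 + √(12769 + 4·2697310)] = (1/2)[113 + √10802009] ≈ (1/2)(113 + 3286.641) = 1699.8205.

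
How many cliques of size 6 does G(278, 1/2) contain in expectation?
E[# K_6] = C(278, 6) · (1/2)^C(6, 2) = 607221379765 / 2^15 ≈ 18530925.896149

For each 6-subset S of vertices (there are C(278, 6) = 607221379765 such S), let X_S = 1 if S induces a K_6 (all C(6, 2) = 15 edges present). Then P(X_S = 1) = (1/2)^15 = 1/32768. By linearity of expectation, E[# K_6] = C(278, 6) · (1/2)^15 = 607221379765 / 32768 ≈ 18530925.896149.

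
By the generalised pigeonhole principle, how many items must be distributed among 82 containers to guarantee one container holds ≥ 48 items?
n = (48 − 1)·82 + 1 = 3855

By the generalised pigeonhole principle, to guarantee some box contains ≥ r objects we need more than (r − 1) · k objects total. Threshold: n = (r − 1) · k + 1. With r = 48 and k = 82: n = 47 · 82 + 1 = 3854 + 1 = 3855. For n = 3854 = 47 · 82, we can put exactly 47 objects in every box, avoiding 48 in any single one — so 3855 is tight.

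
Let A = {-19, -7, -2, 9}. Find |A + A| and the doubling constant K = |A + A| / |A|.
K = |A + A| / |A| = 10/4 = 5/2

Enumerate A + A = {a + b : a, b ∈ A}. With |A| = 4, there are |A|^2 = 16 ordered sum pairs; collecting distinct values, A + A = {-38, -26, -21, -14, -10, -9, -4, 2, 7, 18}, so |A + A| = 10. Thus K = 10/4 = 5/2. For comparison, the minimum possible |A + A| over all 4-element sets is 2·4 − 1 = 7 (so min K = 7/4), attained only by arithmetic progressions.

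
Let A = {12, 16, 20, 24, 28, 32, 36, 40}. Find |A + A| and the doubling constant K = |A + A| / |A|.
K = |A + A| / |A| = 15/8

Enumerate A + A = {a + b : a, b ∈ A}. With |A| = 8, there are |A|^2 = 64 ordered sum pairs; collecting distinct values, A + A = {24, 28, 32, 36, 40, 44, 48, 52, 56, 60, 64, 68, 72, 76, 80}, so |A + A| = 15. Thus K = 15/8. Here |A + A| = 2|A| − 1 = 15, the minimum possible — so K = 15/8 is minimal, which holds iff A is an arithmetic progression.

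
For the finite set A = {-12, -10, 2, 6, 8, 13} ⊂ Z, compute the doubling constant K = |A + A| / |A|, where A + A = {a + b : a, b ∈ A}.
K = |A + A| / |A| = 20/6 = 10/3

Enumerate A + A = {a + b : a, b ∈ A}. With |A| = 6, there are |A|^2 = 36 ordered sum pairs; collecting distinct values, A + A = {-24, -22, -20, -10, -8, -6, -4, -2, 1, 3, 4, 8, 10, 12, 14, 15, 16, 19, 21, 26}, so |A + A| = 20. Thus K = 20/6 = 10/3. For comparison, the minimum possible |A + A| over all 6-element sets is 2·6 − 1 = 11 (so min K = 11/6), attained only by arithmetic progressions.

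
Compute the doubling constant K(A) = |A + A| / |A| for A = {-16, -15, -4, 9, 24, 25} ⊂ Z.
K = |A + A| / |A| = 20/6 = 10/3

Enumerate A + A = {a + b : a, b ∈ A}. With |A| = 6, there are |A|^2 = 36 ordered sum pairs; collecting distinct values, A + A = {-32, -31, -30, -20, -19, -8, -7, -6, 5, 8, 9, 10, 18, 20, 21, 33, 34, 48, 49, 50}, so |A + A| = 20. Thus K = 20/6 = 10/3. For comparison, the minimum possible |A + A| over all 6-element sets is 2·6 − 1 = 11 (so min K = 11/6), attained only by arithmetic progressions.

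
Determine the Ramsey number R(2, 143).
R(2, 143) = 143

R(2, k) = k for all k ≥ 2: in a 2-colouring of K_k, either some edge is red (a red K_2) or all edges are blue (a blue K_k). And K_{142} coloured all-blue has no blue K_143, so R(2, 143) > 142. Hence R(2, 143) = 143.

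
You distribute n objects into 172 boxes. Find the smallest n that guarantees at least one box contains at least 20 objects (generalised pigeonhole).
n = (20 − 1)·172 + 1 = 3269

By the generalised pigeonhole principle, to guarantee some box contains ≥ r objects we need more than (r − 1) · k objects total. Threshold: n = (r − 1) · k + 1. With r = 20 and k = 172: n = 19 · 172 + 1 = 3268 + 1 = 3269. For n = 3268 = 19 · 172, we can put exactly 19 objects in every box, avoiding 20 in any single one — so 3269 is tight.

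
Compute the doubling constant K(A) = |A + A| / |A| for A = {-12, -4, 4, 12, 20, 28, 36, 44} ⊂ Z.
K = |A + A| / |A| = 15/8

Enumerate A + A = {a + b : a, b ∈ A}. With |A| = 8, there are |A|^2 = 64 ordered sum pairs; collecting distinct values, A + A = {-24, -16, -8, 0, 8, 16, 24, 32, 40, 48, 56, 64, 72, 80, 88}, so |A + A| = 15. Thus K = 15/8. Here |A + A| = 2|A| − 1 = 15, the minimum possible — so K = 15/8 is minimal, which holds iff A is an arithmetic progression.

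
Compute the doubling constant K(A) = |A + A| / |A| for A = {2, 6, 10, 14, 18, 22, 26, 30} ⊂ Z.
K = |A + A| / |A| = 15/8

Enumerate A + A = {a + b : a, b ∈ A}. With |A| = 8, there are |A|^2 = 64 ordered sum pairs; collecting distinct values, A + A = {4, 8, 12, 16, 20, 24, 28, 32, 36, 40, 44, 48, 52, 56, 60}, so |A + A| = 15. Thus K = 15/8. Here |A + A| = 2|A| − 1 = 15, the minimum possible — so K = 15/8 is minimal, which holds iff A is an arithmetic progression.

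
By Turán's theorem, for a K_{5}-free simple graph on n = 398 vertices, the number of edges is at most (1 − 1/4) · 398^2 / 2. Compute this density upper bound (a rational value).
Turán density bound = (3/4) · 398^2/2 = 118803/2 ≈ 59401.5

Turán's theorem: ex(n, K_{r+1}) is achieved by the complete r-partite Turán graph T(n, r) with parts as balanced as possible, and is at most (1 − 1/r) · n^2/2. For r = 4, n = 398: the density bound is (3/4) · 158404/2 = 118803/2 ≈ 59401.5. The integer-valued extremum is e(T(398, 4)) = 59401, which is strictly less than the density bound 118803/2 since 4 ∤ 398 (the parts of T(398, 4) cannot all be equal).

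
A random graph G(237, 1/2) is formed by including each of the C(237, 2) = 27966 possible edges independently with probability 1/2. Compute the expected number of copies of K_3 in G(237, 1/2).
E[# K_3] = C(237, 3) · (1/2)^C(3, 2) = 2190670 / 2^3 = 1095335/4 = 273833.75

For each 3-subset S of vertices (there are C(237, 3) = 2190670 such S), let X_S = 1 if S induces a K_3 (all C(3, 2) = 3 edges present). Then P(X_S = 1) = (1/2)^3 = 1/8. By linearity of expectation, E[# K_3] = C(237, 3) · (1/2)^3 = 2190670 / 8 = 1095335/4 = 273833.75.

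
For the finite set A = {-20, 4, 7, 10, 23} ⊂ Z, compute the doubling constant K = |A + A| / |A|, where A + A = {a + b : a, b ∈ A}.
K = |A + A| / |A| = 14/5

Enumerate A + A = {a + b : a, b ∈ A}. With |A| = 5, there are |A|^2 = 25 ordered sum pairs; collecting distinct values, A + A = {-40, -16, -13, -10, 3, 8, 11, 14, 17, 20, 27, 30, 33, 46}, so |A + A| = 14. Thus K = 14/5. For comparison, the minimum possible |A + A| over all 5-element sets is 2·5 − 1 = 9 (so min K = 9/5), attained only by arithmetic progressions.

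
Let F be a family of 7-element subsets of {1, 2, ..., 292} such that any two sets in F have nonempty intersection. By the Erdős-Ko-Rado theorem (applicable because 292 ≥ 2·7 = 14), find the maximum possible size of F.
max |F| = C(291, 6) = 800749637688

The Erdős-Ko-Rado theorem states: for n ≥ 2k, an intersecting family of k-subsets of an n-element set has size at most C(n − 1, k − 1), with equality for 'star' families {A ⊆ [n] : |A| = k, i ∈ A} (fix an element i). For n = 292, k = 7: C(291, 6) = 800749637688.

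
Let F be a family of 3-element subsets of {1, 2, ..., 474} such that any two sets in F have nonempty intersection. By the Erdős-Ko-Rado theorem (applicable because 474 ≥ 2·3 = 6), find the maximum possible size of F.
max |F| = C(473, 2) = 111628

The Erdős-Ko-Rado theorem states: for n ≥ 2k, an intersecting family of k-subsets of an n-element set has size at most C(n − 1, k − 1), with equality for 'star' families {A ⊆ [n] : |A| = k, i ∈ A} (fix an element i). For n = 474, k = 3: C(473, 2) = 111628.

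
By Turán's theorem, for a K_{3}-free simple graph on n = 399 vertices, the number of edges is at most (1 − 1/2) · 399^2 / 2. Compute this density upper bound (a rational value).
Turán density bound = (1/2) · 399^2/2 = 159201/4 ≈ 39800.25

Turán's theorem: ex(n, K_{r+1}) is achieved by the complete r-partite Turán graph T(n, r) with parts as balanced as possible, and is at most (1 − 1/r) · n^2/2. For r = 2, n = 399: the density bound is (1/2) · 159201/2 = 159201/4 ≈ 39800.25. The integer-valued extremum is e(T(399, 2)) = 39800, which is strictly less than the density bound 159201/4 since 2 ∤ 399 (the parts of T(399, 2) cannot all be equal).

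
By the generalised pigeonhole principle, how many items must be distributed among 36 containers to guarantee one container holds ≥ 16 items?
n = (16 − 1)·36 + 1 = 541

By the generalised pigeonhole principle, to guarantee some box contains ≥ r objects we need more than (r − 1) · k objects total. Threshold: n = (r − 1) · k + 1. With r = 16 and k = 36: n = 15 · 36 + 1 = 540 + 1 = 541. For n = 540 = 15 · 36, we can put exactly 15 objects in every box, avoiding 16 in any single one — so 541 is tight.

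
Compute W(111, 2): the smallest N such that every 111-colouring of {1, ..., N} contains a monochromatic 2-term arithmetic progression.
W(111, 2) = 111 + 1 = 112

A 2-term AP is any pair of integers, so a monochromatic 2-AP exists iff some colour is used at least twice. With 111 colours, the colouring i ↦ i on {1, ..., 111} uses each colour once, avoiding any monochromatic pair, so W(111, 2) > 111. For {1, ..., 112}, pigeonhole forces two integers of the same colour, which form a monochromatic 2-AP. Hence W(111, 2) = 112.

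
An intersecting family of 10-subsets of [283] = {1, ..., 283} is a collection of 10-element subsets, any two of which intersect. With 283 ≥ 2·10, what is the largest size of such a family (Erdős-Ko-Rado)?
max |F| = C(282, 9) = 27319423696620550

Erdős-Ko-Rado (1961): when n ≥ 2k, max |F| = C(n−1, k−1). The bound is attained by the star {A : i ∈ A} for any fixed i ∈ [n]. Here C(283−1, 10−1) = C(282, 9) = 27319423696620550.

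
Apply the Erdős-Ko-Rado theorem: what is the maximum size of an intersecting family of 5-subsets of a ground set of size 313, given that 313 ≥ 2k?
max |F| = C(312, 4) = 387278970

The Erdős-Ko-Rado theorem states: for n ≥ 2k, an intersecting family of k-subsets of an n-element set has size at most C(n − 1, k − 1), with equality for 'star' families {A ⊆ [n] : |A| = k, i ∈ A} (fix an element i). For n = 313, k = 5: C(312, 4) = 387278970.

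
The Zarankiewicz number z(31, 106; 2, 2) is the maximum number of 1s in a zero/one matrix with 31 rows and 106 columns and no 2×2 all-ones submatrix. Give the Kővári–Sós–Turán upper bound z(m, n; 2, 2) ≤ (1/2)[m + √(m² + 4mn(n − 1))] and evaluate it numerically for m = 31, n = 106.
z(31, 106; 2, 2) ≤ (1/2)[31 + √(31² + 4·31·106·105)] = (1/2)[31 + √1381081] = 603.097

Kővári–Sós–Turán: let r_1, ..., r_31 be the row sums and z = Σ r_i the total number of 1s. Each pair of columns can share at most one row with both entries 1 (else a 2×2 all-ones block appears), so Σ_i C(r_i, 2) ≤ C(106, 2) = 5565. By convexity Σ_i C(r_i, 2) ≥ 31·C(z/31, 2) = z(z − 31)/(2·31), giving z² − 31z − 31·106·105 ≤ 0 and hence z ≤ (1/2)[31 + √(961 + 4·345030)] = (1/2)[31 + √1381081] ≈ (1/2)(31 + 1175.194) = 603.097.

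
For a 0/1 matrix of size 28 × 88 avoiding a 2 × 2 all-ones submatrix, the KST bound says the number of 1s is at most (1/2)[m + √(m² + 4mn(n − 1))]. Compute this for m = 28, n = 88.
z(28, 88; 2, 2) ≤ (1/2)[28 + √(28² + 4·28·88·87)] = (1/2)[28 + √858256] = 477.2105

Kővári–Sós–Turán: let r_1, ..., r_28 be the row sums and z = Σ r_i the total number of 1s. Each pair of columns can share at most one row with both entries 1 (else a 2×2 all-ones block appears), so Σ_i C(r_i, 2) ≤ C(88, 2) = 3828. By convexity Σ_i C(r_i, 2) ≥ 28·C(z/28, 2) = z(z − 28)/(2·28), giving z² − 28z − 28·88·87 ≤ 0 and hence z ≤ (1/2)[28 + √(784 + 4·214368)] = (1/2)[28 + √858256] ≈ (1/2)(28 + 926.4211) = 477.2105.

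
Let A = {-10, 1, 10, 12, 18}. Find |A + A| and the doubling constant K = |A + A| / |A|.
K = |A + A| / |A| = 14/5

Enumerate A + A = {a + b : a, b ∈ A}. With |A| = 5, there are |A|^2 = 25 ordered sum pairs; collecting distinct values, A + A = {-20, -9, 0, 2, 8, 11, 13, 19, 20, 22, 24, 28, 30, 36}, so |A + A| = 14. Thus K = 14/5. For comparison, the minimum possible |A + A| over all 5-element sets is 2·5 − 1 = 9 (so min K = 9/5), attained only by arithmetic progressions.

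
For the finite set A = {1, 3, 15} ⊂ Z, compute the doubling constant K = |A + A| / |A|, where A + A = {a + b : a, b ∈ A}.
K = |A + A| / |A| = 6/3 = 2

Enumerate A + A = {a + b : a, b ∈ A}. With |A| = 3, there are |A|^2 = 9 ordered sum pairs; collecting distinct values, A + A = {2, 4, 6, 16, 18, 30}, so |A + A| = 6. Thus K = 6/3 = 2. For comparison, the minimum possible |A + A| over all 3-element sets is 2·3 − 1 = 5 (so min K = 5/3), attained only by arithmetic progressions.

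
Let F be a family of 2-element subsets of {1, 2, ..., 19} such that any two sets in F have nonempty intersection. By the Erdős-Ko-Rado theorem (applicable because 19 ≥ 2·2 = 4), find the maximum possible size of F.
max |F| = C(18, 1) = 18

Erdős-Ko-Rado (1961): when n ≥ 2k, max |F| = C(n−1, k−1). The bound is attained by the star {A : i ∈ A} for any fixed i ∈ [n]. Here C(19−1, 2−1) = C(18, 1) = 18.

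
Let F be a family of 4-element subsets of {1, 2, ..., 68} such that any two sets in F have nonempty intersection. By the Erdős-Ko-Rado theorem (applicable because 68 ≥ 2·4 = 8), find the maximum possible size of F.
max |F| = C(67, 3) = 47905

Erdős-Ko-Rado (1961): when n ≥ 2k, max |F| = C(n−1, k−1). The bound is attained by the star {A : i ∈ A} for any fixed i ∈ [n]. Here C(68−1, 4−1) = C(67, 3) = 47905.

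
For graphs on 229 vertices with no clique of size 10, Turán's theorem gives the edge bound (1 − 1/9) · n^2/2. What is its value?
Turán density bound = (8/9) · 229^2/2 = 209764/9 ≈ 23307.1111

Turán's theorem: ex(n, K_{r+1}) is achieved by the complete r-partite Turán graph T(n, r) with parts as balanced as possible, and is at most (1 − 1/r) · n^2/2. For r = 9, n = 229: the density bound is (8/9) · 52441/2 = 209764/9 ≈ 23307.1111. The integer-valued extremum is e(T(229, 9)) = 23306, which is strictly less than the density bound 209764/9 since 9 ∤ 229 (the parts of T(229, 9) cannot all be equal).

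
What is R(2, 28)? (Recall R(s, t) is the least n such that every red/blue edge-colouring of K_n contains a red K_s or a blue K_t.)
R(2, 28) = 28

R(2, k) = k for all k ≥ 2: in a 2-colouring of K_k, either some edge is red (a red K_2) or all edges are blue (a blue K_k). And K_{27} coloured all-blue has no blue K_28, so R(2, 28) > 27. Hence R(2, 28) = 28.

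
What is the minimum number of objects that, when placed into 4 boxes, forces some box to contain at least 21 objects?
n = (21 − 1)·4 + 1 = 81

By the generalised pigeonhole principle, to guarantee some box contains ≥ r objects we need more than (r − 1) · k objects total. Threshold: n = (r − 1) · k + 1. With r = 21 and k = 4: n = 20 · 4 + 1 = 80 + 1 = 81. For n = 80 = 20 · 4, we can put exactly 20 objects in every box, avoiding 21 in any single one — so 81 is tight.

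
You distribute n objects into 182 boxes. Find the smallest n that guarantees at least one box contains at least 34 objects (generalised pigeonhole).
n = (34 − 1)·182 + 1 = 6007

By the generalised pigeonhole principle, to guarantee some box contains ≥ r objects we need more than (r − 1) · k objects total. Threshold: n = (r − 1) · k + 1. With r = 34 and k = 182: n = 33 · 182 + 1 = 6006 + 1 = 6007. For n = 6006 = 33 · 182, we can put exactly 33 objects in every box, avoiding 34 in any single one — so 6007 is tight.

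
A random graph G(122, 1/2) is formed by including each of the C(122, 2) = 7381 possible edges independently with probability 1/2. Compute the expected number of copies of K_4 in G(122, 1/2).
E[# K_4] = C(122, 4) · (1/2)^C(4, 2) = 8783390 / 2^6 = 4391695/32 = 137240.46875

For each 4-subset S of vertices (there are C(122, 4) = 8783390 such S), let X_S = 1 if S induces a K_4 (all C(4, 2) = 6 edges present). Then P(X_S = 1) = (1/2)^6 = 1/64. By linearity of expectation, E[# K_4] = C(122, 4) · (1/2)^6 = 8783390 / 64 = 4391695/32 = 137240.46875.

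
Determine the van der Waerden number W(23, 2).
W(23, 2) = 23 + 1 = 24

A 2-term AP is any pair of integers, so a monochromatic 2-AP exists iff some colour is used at least twice. With 23 colours, the colouring i ↦ i on {1, ..., 23} uses each colour once, avoiding any monochromatic pair, so W(23, 2) > 23. For {1, ..., 24}, pigeonhole forces two integers of the same colour, which form a monochromatic 2-AP. Hence W(23, 2) = 24.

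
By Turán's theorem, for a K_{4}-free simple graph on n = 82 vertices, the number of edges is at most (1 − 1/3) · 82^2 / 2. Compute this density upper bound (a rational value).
Turán density bound = (2/3) · 82^2/2 = 6724/3 ≈ 2241.3333

Turán's theorem: ex(n, K_{r+1}) is achieved by the complete r-partite Turán graph T(n, r) with parts as balanced as possible, and is at most (1 − 1/r) · n^2/2. For r = 3, n = 82: the density bound is (2/3) · 6724/2 = 6724/3 ≈ 2241.3333. The integer-valued extremum is e(T(82, 3)) = 2241, which is strictly less than the density bound 6724/3 since 3 ∤ 82 (the parts of T(82, 3) cannot all be equal).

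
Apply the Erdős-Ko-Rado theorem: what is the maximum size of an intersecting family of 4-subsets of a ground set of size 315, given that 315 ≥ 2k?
max |F| = C(314, 3) = 5110664

Erdős-Ko-Rado (1961): when n ≥ 2k, max |F| = C(n−1, k−1). The bound is attained by the star {A : i ∈ A} for any fixed i ∈ [n]. Here C(315−1, 4−1) = C(314, 3) = 5110664.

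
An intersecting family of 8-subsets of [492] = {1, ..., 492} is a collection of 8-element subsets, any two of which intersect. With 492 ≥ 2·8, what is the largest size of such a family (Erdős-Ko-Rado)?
max |F| = C(491, 7) = 1307623406646690

The Erdős-Ko-Rado theorem states: for n ≥ 2k, an intersecting family of k-subsets of an n-element set has size at most C(n − 1, k − 1), with equality for 'star' families {A ⊆ [n] : |A| = k, i ∈ A} (fix an element i). For n = 492, k = 8: C(491, 7) = 1307623406646690.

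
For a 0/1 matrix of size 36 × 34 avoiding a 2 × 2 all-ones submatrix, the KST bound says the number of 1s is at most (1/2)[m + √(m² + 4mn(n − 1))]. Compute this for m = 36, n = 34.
z(36, 34; 2, 2) ≤ (1/2)[36 + √(36² + 4·36·34·33)] = (1/2)[36 + √162864] = 219.7821

Kővári–Sós–Turán: let r_1, ..., r_36 be the row sums and z = Σ r_i the total number of 1s. Each pair of columns can share at most one row with both entries 1 (else a 2×2 all-ones block appears), so Σ_i C(r_i, 2) ≤ C(34, 2) = 561. By convexity Σ_i C(r_i, 2) ≥ 36·C(z/36, 2) = z(z − 36)/(2·36), giving z² − 36z − 36·34·33 ≤ 0 and hence z ≤ (1/2)[36 + √(1296 + 4·40392)] = (1/2)[36 + √162864] ≈ (1/2)(36 + 403.5641) = 219.7821.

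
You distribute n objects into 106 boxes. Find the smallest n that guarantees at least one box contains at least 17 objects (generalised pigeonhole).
n = (17 − 1)·106 + 1 = 1697

By the generalised pigeonhole principle, to guarantee some box contains ≥ r objects we need more than (r − 1) · k objects total. Threshold: n = (r − 1) · k + 1. With r = 17 and k = 106: n = 16 · 106 + 1 = 1696 + 1 = 1697. For n = 1696 = 16 · 106, we can put exactly 16 objects in every box, avoiding 17 in any single one — so 1697 is tight.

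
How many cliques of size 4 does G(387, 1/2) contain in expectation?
E[# K_4] = C(387, 4) · (1/2)^C(4, 2) = 920193120 / 2^6 = 28756035/2 = 14378017.5

For each 4-subset S of vertices (there are C(387, 4) = 920193120 such S), let X_S = 1 if S induces a K_4 (all C(4, 2) = 6 edges present). Then P(X_S = 1) = (1/2)^6 = 1/64. By linearity of expectation, E[# K_4] = C(387, 4) · (1/2)^6 = 920193120 / 64 = 28756035/2 = 14378017.5.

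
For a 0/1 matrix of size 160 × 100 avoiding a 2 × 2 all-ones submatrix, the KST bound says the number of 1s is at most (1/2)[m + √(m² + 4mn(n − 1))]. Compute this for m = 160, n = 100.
z(160, 100; 2, 2) ≤ (1/2)[160 + √(160² + 4·160·100·99)] = (1/2)[160 + √6361600] = 1341.1106

Kővári–Sós–Turán: let r_1, ..., r_160 be the row sums and z = Σ r_i the total number of 1s. Each pair of columns can share at most one row with both entries 1 (else a 2×2 all-ones block appears), so Σ_i C(r_i, 2) ≤ C(100, 2) = 4950. By convexity Σ_i C(r_i, 2) ≥ 160·C(z/160, 2) = z(z − 160)/(2·160), giving z² − 160z − 160·100·99 ≤ 0 and hence z ≤ (1/2)[160 + √(25600 + 4·1584000)] = (1/2)[160 + √6361600] ≈ (1/2)(160 + 2522.2212) = 1341.1106.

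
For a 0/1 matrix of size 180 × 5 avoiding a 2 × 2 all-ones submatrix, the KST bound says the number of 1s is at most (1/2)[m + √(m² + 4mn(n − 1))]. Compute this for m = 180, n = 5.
z(180, 5; 2, 2) ≤ (1/2)[180 + √(180² + 4·180·5·4)] = (1/2)[180 + √46800] = 198.1665

Kővári–Sós–Turán: let r_1, ..., r_180 be the row sums and z = Σ r_i the total number of 1s. Each pair of columns can share at most one row with both entries 1 (else a 2×2 all-ones block appears), so Σ_i C(r_i, 2) ≤ C(5, 2) = 10. By convexity Σ_i C(r_i, 2) ≥ 180·C(z/180, 2) = z(z − 180)/(2·180), giving z² − 180z − 180·5·4 ≤ 0 and hence z ≤ (1/2)[180 + √(32400 + 4·3600)] = (1/2)[180 + √46800] ≈ (1/2)(180 + 216.3331) = 198.1665.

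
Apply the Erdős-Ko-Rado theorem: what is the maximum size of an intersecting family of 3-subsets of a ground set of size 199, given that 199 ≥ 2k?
max |F| = C(198, 2) = 19503

The Erdős-Ko-Rado theorem states: for n ≥ 2k, an intersecting family of k-subsets of an n-element set has size at most C(n − 1, k − 1), with equality for 'star' families {A ⊆ [n] : |A| = k, i ∈ A} (fix an element i). For n = 199, k = 3: C(198, 2) = 19503.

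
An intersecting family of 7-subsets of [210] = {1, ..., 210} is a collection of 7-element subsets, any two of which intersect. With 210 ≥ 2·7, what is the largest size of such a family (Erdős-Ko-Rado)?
max |F| = C(209, 6) = 107670993144

The Erdős-Ko-Rado theorem states: for n ≥ 2k, an intersecting family of k-subsets of an n-element set has size at most C(n − 1, k − 1), with equality for 'star' families {A ⊆ [n] : |A| = k, i ∈ A} (fix an element i). For n = 210, k = 7: C(209, 6) = 107670993144.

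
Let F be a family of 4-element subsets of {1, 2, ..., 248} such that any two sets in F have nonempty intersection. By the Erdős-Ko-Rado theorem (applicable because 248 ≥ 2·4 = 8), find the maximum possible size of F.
max |F| = C(247, 3) = 2481115

The Erdős-Ko-Rado theorem states: for n ≥ 2k, an intersecting family of k-subsets of an n-element set has size at most C(n − 1, k − 1), with equality for 'star' families {A ⊆ [n] : |A| = k, i ∈ A} (fix an element i). For n = 248, k = 4: C(247, 3) = 2481115.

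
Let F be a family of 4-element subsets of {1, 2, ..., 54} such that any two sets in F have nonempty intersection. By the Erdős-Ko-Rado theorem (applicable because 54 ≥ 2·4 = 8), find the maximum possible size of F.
max |F| = C(53, 3) = 23426

Erdős-Ko-Rado (1961): when n ≥ 2k, max |F| = C(n−1, k−1). The bound is attained by the star {A : i ∈ A} for any fixed i ∈ [n]. Here C(54−1, 4−1) = C(53, 3) = 23426.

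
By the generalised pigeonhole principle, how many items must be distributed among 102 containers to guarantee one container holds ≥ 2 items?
n = (2 − 1)·102 + 1 = 103

By the generalised pigeonhole principle, to guarantee some box contains ≥ r objects we need more than (r − 1) · k objects total. Threshold: n = (r − 1) · k + 1. With r = 2 and k = 102: n = 1 · 102 + 1 = 102 + 1 = 103. For n = 102 = 1 · 102, we can put exactly 1 objects in every box, avoiding 2 in any single one — so 103 is tight.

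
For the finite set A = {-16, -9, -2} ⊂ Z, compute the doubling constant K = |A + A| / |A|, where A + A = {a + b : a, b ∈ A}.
K = |A + A| / |A| = 5/3

Enumerate A + A = {a + b : a, b ∈ A}. With |A| = 3, there are |A|^2 = 9 ordered sum pairs; collecting distinct values, A + A = {-32, -25, -18, -11, -4}, so |A + A| = 5. Thus K = 5/3. Here |A + A| = 2|A| − 1 = 5, the minimum possible — so K = 5/3 is minimal, which holds iff A is an arithmetic progression.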